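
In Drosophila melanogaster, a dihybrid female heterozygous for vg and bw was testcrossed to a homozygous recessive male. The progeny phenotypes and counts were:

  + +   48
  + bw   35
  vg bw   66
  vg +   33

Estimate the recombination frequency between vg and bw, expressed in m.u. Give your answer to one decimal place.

The two most frequent classes, + + (48) and vg bw (66), are the parental types, so the F1 was + + / vg bw.
The recombinant classes are + bw and vg +: 35 + 33 = 68.
Recombination frequency = 68/182 = 0.3736 ≈ 37.4%, i.e. 37.4 m.u.

37.4 m.u.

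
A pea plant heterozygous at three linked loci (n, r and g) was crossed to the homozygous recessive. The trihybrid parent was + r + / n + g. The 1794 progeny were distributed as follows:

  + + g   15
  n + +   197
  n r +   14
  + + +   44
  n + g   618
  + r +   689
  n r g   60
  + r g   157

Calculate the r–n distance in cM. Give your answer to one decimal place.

The two rarest classes, n r + and + + g, are the double crossovers. Comparing them with the parentals, only the n allele has switched, so n is the middle locus and the order is g – n – r.
Crossovers in the n–r interval produce the single-crossover classes + + + and n r g (44 + 60 = 104) plus the double crossovers (29).
RF(n–r) = (104 + 29) / 1794 = 133/1794 = 0.0741 → 7.4 cM.

7.4 cM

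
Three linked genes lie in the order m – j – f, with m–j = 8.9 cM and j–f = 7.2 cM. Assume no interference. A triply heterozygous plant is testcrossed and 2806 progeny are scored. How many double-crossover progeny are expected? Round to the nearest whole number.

18

Map distances give recombination frequencies of 0.089 and 0.072 for the two intervals.
With no interference, expected double-crossover frequency = 0.089 × 0.072 = 0.00641.
Expected number = 0.00641 × 2806 = 17.98 ≈ 18.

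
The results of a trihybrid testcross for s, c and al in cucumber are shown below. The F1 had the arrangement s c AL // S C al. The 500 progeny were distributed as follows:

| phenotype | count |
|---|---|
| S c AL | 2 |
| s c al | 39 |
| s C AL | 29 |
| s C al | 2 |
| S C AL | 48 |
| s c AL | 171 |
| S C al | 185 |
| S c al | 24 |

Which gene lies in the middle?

The two rarest classes, S c AL and s C al, are the double crossovers. Comparing them with the parentals, only the s allele has switched, so s is the middle locus and the order is al – s – c.

s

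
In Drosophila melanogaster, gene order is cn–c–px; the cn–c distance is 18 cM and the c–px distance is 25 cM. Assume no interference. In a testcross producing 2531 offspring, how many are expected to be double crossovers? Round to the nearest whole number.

114

Map distances give recombination frequencies of 0.180 and 0.250 for the two intervals.
With no interference, expected double-crossover frequency = 0.180 × 0.250 = 0.04500.
Expected number = 0.04500 × 2531 = 113.89 ≈ 114.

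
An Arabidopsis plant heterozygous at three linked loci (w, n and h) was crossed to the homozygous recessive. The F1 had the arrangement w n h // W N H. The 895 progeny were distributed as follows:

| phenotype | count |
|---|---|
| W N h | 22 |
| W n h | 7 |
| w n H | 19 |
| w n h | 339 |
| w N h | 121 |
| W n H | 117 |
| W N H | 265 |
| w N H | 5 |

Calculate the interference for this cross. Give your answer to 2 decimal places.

The two rarest classes, W n h and w N H, are the double crossovers. Comparing them with the parentals, only the w allele has switched, so w is the middle locus and the order is h – w – n.
h–w: (41 + 12)/895 = 0.0592; w–n: (238 + 12)/895 = 0.2793.
Expected DCO frequency = 0.0592 × 0.2793 ≈ 0.01653; observed = 12/895 ≈ 0.01341.
Coefficient of coincidence = 0.01341/0.01653 ≈ 0.81; interference = 1 − 0.81 = 0.19.

0.19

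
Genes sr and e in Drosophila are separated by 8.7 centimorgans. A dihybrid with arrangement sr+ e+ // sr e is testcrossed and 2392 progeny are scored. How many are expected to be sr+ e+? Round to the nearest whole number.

A map distance of 8.7 centimorgans corresponds to a recombination frequency of 0.087.
The F1 is sr+ e+ / sr e, so sr+ e+ is a parental gamete class with expected frequency (1 − r)/2 = 0.913/2 = 0.4565.
Expected number = 0.4565 × 2392 = 1091.95 ≈ 1092.

1092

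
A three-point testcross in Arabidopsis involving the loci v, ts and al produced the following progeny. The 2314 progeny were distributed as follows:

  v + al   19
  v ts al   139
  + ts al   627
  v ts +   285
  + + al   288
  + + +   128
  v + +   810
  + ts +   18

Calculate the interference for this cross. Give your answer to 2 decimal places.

The two most frequent reciprocal classes, + ts al and v + +, are the parental types, so the F1 was + ts al / v + +.
The two rarest classes, + ts + and v + al, are the double crossovers. Comparing them with the parentals, only the al allele has switched, so al is the middle locus and the order is v – al – ts.
v–al: (267 + 37)/2314 = 0.1314; al–ts: (573 + 37)/2314 = 0.2636.
Expected DCO frequency = 0.1314 × 0.2636 ≈ 0.03464; observed = 37/2314 ≈ 0.01599.
Coefficient of coincidence = 0.01599/0.03464 ≈ 0.46; interference = 1 − 0.46 = 0.54.

0.54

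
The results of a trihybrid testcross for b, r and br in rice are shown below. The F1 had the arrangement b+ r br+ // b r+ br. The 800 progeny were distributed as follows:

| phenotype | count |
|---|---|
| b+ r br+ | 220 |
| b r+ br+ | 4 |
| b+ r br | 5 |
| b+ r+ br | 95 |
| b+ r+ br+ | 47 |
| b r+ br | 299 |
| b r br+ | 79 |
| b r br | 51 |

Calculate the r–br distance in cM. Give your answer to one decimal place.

The two rarest classes, b+ r br and b r+ br+, are the double crossovers. Comparing them with the parentals, only the br allele has switched, so br is the middle locus and the order is r – br – b.
Crossovers in the r–br interval produce the single-crossover classes b+ r+ br+ and b r br (47 + 51 = 98) plus the double crossovers (9).
RF(r–br) = (98 + 9) / 800 = 107/800 = 0.1338 → 13.4 cM.

13.4 cM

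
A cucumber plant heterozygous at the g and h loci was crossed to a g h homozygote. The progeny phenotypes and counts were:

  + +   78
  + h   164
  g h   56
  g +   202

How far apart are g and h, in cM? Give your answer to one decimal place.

26.8 cM

The two most frequent classes, + h (164) and g + (202), are the parental types, so the F1 was + h / g +.
The recombinant classes are + + and g h: 78 + 56 = 134.
Recombination frequency = 134/500 = 0.2680 ≈ 26.8%, i.e. 26.8 cM.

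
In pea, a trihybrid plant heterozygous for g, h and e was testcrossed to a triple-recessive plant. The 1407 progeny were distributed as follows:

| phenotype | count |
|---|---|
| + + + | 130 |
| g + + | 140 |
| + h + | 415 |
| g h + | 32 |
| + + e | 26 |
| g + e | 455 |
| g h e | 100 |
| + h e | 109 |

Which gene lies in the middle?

The two most frequent reciprocal classes, g + e and + h +, are the parental types, so the F1 was g + e / + h +.
The two rarest classes, + + e and g h +, are the double crossovers. Comparing them with the parentals, only the g allele has switched, so g is the middle locus and the order is e – g – h.

g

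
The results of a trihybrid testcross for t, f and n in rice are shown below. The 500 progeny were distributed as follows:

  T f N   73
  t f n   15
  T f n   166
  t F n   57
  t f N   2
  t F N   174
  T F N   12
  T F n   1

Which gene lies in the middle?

f

The two most frequent reciprocal classes, t F N and T f n, are the parental types, so the F1 was t F N / T f n.
The two rarest classes, t f N and T F n, are the double crossovers. Comparing them with the parentals, only the f allele has switched, so f is the middle locus and the order is n – f – t.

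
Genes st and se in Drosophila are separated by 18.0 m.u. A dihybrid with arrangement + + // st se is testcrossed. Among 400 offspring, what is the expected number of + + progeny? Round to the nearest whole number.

A map distance of 18.0 m.u. corresponds to a recombination frequency of 0.180.
The F1 is + + / st se, so + + is a parental gamete class with expected frequency (1 − r)/2 = 0.820/2 = 0.4100.
Expected number = 0.4100 × 400 = 164.00 ≈ 164.

164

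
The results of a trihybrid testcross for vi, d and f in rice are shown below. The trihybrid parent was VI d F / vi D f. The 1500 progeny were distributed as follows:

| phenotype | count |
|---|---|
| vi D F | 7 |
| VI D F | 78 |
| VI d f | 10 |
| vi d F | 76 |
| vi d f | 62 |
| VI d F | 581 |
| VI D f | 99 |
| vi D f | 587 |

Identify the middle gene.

The two rarest classes, VI d f and vi D F, are the double crossovers. Comparing them with the parentals, only the f allele has switched, so f is the middle locus and the order is vi – f – d.

f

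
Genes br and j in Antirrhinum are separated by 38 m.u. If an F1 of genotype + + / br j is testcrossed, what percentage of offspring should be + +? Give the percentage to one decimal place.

31.0%

A map distance of 38 m.u. corresponds to a recombination frequency of 0.380.
The F1 is + + / br j, so + + is a parental gamete class with expected frequency (1 − r)/2 = 0.620/2 = 0.3100.
That is 0.3100 = 31.0% of the progeny.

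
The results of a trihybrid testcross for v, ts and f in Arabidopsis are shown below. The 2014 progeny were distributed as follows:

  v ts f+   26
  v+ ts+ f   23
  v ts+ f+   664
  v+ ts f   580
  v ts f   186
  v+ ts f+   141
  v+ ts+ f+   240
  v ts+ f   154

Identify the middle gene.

The two most frequent reciprocal classes, v+ ts f and v ts+ f+, are the parental types, so the F1 was v+ ts f / v ts+ f+.
The two rarest classes, v+ ts+ f and v ts f+, are the double crossovers. Comparing them with the parentals, only the ts allele has switched, so ts is the middle locus and the order is v – ts – f.

ts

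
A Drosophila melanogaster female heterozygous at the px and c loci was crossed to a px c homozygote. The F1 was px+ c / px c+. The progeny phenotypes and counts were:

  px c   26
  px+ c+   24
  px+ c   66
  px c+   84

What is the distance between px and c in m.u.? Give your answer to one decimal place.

The recombinant classes are px+ c+ and px c: 24 + 26 = 50.
Recombination frequency = 50/200 = 0.2500 ≈ 25.0%, i.e. 25.0 m.u.

25.0 m.u.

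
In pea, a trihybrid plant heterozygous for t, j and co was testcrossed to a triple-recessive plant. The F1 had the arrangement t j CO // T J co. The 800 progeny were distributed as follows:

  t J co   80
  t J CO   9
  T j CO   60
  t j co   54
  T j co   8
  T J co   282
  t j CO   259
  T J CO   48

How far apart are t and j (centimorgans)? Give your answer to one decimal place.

19.6 centimorgans

The two rarest classes, t J CO and T j co, are the double crossovers. Comparing them with the parentals, only the j allele has switched, so j is the middle locus and the order is t – j – co.
Crossovers in the t–j interval produce the single-crossover classes T j CO and t J co (60 + 80 = 140) plus the double crossovers (17).
RF(t–j) = (140 + 17) / 800 = 157/800 = 0.1963 → 19.6 centimorgans.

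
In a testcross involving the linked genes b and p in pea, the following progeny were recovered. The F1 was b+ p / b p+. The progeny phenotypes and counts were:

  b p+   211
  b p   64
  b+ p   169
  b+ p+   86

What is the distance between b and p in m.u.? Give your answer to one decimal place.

The recombinant classes are b+ p+ and b p: 86 + 64 = 150.
Recombination frequency = 150/530 = 0.2830 ≈ 28.3%, i.e. 28.3 m.u.

28.3 m.u.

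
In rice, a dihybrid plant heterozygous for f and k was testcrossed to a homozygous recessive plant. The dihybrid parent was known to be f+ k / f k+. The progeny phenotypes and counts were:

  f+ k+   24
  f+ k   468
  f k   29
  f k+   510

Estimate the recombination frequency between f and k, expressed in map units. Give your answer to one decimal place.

5.1 map units

The recombinant classes are f+ k+ and f k: 24 + 29 = 53.
Recombination frequency = 53/1031 = 0.0514 ≈ 5.1%, i.e. 5.1 map units.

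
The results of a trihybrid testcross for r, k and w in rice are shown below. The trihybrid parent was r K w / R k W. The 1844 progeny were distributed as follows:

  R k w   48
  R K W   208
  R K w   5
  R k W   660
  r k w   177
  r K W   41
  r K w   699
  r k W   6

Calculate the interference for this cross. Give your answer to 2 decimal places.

The two rarest classes, R K w and r k W, are the double crossovers. Comparing them with the parentals, only the r allele has switched, so r is the middle locus and the order is w – r – k.
w–r: (89 + 11)/1844 = 0.0542; r–k: (385 + 11)/1844 = 0.2148.
Expected DCO frequency = 0.0542 × 0.2148 ≈ 0.01164; observed = 11/1844 ≈ 0.00597.
Coefficient of coincidence = 0.00597/0.01164 ≈ 0.51; interference = 1 − 0.51 = 0.49.

0.49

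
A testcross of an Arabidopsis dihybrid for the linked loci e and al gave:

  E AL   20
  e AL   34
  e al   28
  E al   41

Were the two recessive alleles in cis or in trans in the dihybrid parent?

The two most frequent classes are E al (41) and e AL (34); these are the parental (non-recombinant) types.
So the F1 carried E al on one chromosome and e AL on the other — the recessive alleles are on opposite chromosomes (trans / repulsion).

trans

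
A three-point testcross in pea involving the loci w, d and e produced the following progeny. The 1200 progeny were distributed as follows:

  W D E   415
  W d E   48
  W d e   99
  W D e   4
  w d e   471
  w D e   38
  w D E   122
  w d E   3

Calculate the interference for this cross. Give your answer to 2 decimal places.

The two most frequent reciprocal classes, w d e and W D E, are the parental types, so the F1 was w d e / W D E.
The two rarest classes, w d E and W D e, are the double crossovers. Comparing them with the parentals, only the e allele has switched, so e is the middle locus and the order is d – e – w.
d–e: (86 + 7)/1200 = 0.0775; e–w: (221 + 7)/1200 = 0.1900.
Expected DCO frequency = 0.0775 × 0.1900 ≈ 0.01473; observed = 7/1200 ≈ 0.00583.
Coefficient of coincidence = 0.00583/0.01473 ≈ 0.40; interference = 1 − 0.40 = 0.60.

0.60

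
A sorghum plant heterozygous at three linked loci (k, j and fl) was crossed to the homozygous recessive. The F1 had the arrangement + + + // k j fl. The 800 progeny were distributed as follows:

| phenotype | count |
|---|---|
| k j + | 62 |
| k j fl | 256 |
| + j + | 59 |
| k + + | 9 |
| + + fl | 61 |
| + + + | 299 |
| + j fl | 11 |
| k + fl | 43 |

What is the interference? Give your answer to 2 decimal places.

0.08

The two rarest classes, k + + and + j fl, are the double crossovers. Comparing them with the parentals, only the k allele has switched, so k is the middle locus and the order is fl – k – j.
fl–k: (123 + 20)/800 = 0.1787; k–j: (102 + 20)/800 = 0.1525.
Expected DCO frequency = 0.1787 × 0.1525 ≈ 0.02725; observed = 20/800 ≈ 0.02500.
Coefficient of coincidence = 0.02500/0.02725 ≈ 0.92; interference = 1 − 0.92 = 0.08.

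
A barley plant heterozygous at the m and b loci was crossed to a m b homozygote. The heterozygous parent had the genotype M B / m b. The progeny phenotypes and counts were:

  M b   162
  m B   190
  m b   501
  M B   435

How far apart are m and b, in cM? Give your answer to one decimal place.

The recombinant classes are M b and m B: 162 + 190 = 352.
Recombination frequency = 352/1288 = 0.2733 ≈ 27.3%, i.e. 27.3 cM.

27.3 cM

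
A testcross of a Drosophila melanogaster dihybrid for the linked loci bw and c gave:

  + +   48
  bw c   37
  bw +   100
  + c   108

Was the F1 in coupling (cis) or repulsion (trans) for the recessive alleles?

trans

The two most frequent classes are + c (108) and bw + (100); these are the parental (non-recombinant) types.
So the F1 carried + c on one chromosome and bw + on the other — the recessive alleles are on opposite chromosomes (trans / repulsion).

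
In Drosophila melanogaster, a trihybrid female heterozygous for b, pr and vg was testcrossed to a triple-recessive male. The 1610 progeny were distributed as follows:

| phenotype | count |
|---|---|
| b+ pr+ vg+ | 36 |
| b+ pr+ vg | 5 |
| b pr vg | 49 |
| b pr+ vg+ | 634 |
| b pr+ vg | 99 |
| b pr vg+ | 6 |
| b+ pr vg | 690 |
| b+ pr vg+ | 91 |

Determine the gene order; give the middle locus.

pr

The two most frequent reciprocal classes, b+ pr vg and b pr+ vg+, are the parental types, so the F1 was b+ pr vg / b pr+ vg+.
The two rarest classes, b+ pr+ vg and b pr vg+, are the double crossovers. Comparing them with the parentals, only the pr allele has switched, so pr is the middle locus and the order is vg – pr – b.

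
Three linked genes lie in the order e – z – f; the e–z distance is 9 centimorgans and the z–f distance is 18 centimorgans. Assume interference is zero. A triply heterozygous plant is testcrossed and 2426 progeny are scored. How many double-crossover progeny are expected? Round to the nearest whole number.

Map distances give recombination frequencies of 0.090 and 0.180 for the two intervals.
With no interference, expected double-crossover frequency = 0.090 × 0.180 = 0.01620.
Expected number = 0.01620 × 2426 = 39.30 ≈ 39.

39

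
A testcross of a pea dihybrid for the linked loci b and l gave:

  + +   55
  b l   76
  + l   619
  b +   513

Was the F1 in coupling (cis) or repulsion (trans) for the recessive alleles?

The two most frequent classes are + l (619) and b + (513); these are the parental (non-recombinant) types.
So the F1 carried + l on one chromosome and b + on the other — the recessive alleles are on opposite chromosomes (trans / repulsion).

trans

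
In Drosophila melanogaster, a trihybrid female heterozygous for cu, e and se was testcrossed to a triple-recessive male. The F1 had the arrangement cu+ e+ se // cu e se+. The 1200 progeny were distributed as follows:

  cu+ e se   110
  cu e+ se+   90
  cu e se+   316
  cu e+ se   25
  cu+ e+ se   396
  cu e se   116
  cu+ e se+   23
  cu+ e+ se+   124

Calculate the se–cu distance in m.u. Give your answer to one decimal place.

24.0 m.u.

The two rarest classes, cu e+ se and cu+ e se+, are the double crossovers. Comparing them with the parentals, only the cu allele has switched, so cu is the middle locus and the order is se – cu – e.
Crossovers in the se–cu interval produce the single-crossover classes cu+ e+ se+ and cu e se (124 + 116 = 240) plus the double crossovers (48).
RF(se–cu) = (240 + 48) / 1200 = 288/1200 = 0.2400 → 24.0 m.u.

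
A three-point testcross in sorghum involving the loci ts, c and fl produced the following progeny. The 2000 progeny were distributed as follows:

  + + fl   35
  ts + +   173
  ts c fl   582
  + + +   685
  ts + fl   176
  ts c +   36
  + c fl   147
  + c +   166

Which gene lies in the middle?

fl

The two most frequent reciprocal classes, ts c fl and + + +, are the parental types, so the F1 was ts c fl / + + +.
The two rarest classes, ts c + and + + fl, are the double crossovers. Comparing them with the parentals, only the fl allele has switched, so fl is the middle locus and the order is ts – fl – c.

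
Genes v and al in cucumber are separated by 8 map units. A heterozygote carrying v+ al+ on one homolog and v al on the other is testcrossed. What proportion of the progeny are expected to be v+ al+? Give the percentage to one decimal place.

A map distance of 8 map units corresponds to a recombination frequency of 0.080.
The F1 is v+ al+ / v al, so v+ al+ is a parental gamete class with expected frequency (1 − r)/2 = 0.920/2 = 0.4600.
That is 0.4600 = 46.0% of the progeny.

46.0%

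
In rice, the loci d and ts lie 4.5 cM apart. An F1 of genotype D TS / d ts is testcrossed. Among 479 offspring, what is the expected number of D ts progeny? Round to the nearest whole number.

11

A map distance of 4.5 cM corresponds to a recombination frequency of 0.045.
The F1 is D TS / d ts, so D ts is a recombinant gamete class with expected frequency r/2 = 0.045/2 = 0.0225.
Expected number = 0.0225 × 479 = 10.78 ≈ 11.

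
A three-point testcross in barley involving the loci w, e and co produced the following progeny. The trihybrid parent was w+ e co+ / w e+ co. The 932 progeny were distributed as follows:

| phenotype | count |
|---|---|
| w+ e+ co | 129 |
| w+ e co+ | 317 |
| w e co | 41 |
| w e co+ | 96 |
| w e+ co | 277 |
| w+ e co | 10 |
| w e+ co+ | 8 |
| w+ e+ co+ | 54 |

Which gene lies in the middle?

co

The two rarest classes, w+ e co and w e+ co+, are the double crossovers. Comparing them with the parentals, only the co allele has switched, so co is the middle locus and the order is w – co – e.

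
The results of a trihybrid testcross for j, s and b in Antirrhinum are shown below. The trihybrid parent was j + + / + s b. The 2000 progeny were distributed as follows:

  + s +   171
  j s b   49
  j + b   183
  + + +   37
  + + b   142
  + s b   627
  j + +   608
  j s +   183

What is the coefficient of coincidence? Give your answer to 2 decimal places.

0.95

The two rarest classes, + + + and j s b, are the double crossovers. Comparing them with the parentals, only the j allele has switched, so j is the middle locus and the order is s – j – b.
s–j: (325 + 86)/2000 = 0.2055; j–b: (354 + 86)/2000 = 0.2200.
Expected DCO frequency = 0.2055 × 0.2200 ≈ 0.04521; observed = 86/2000 ≈ 0.04300.
Coefficient of coincidence = 0.04300/0.04521 ≈ 0.95.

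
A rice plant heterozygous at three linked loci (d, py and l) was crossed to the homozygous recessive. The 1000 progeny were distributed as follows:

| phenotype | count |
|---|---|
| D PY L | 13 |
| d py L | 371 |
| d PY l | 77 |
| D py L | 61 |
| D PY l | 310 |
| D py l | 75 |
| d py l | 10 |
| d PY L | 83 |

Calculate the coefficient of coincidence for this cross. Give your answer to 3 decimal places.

The two most frequent reciprocal classes, d py L and D PY l, are the parental types, so the F1 was d py L / D PY l.
The two rarest classes, d py l and D PY L, are the double crossovers. Comparing them with the parentals, only the l allele has switched, so l is the middle locus and the order is d – l – py.
d–l: (138 + 23)/1000 = 0.1610; l–py: (158 + 23)/1000 = 0.1810.
Expected DCO frequency = 0.1610 × 0.1810 ≈ 0.02914; observed = 23/1000 ≈ 0.02300.
Coefficient of coincidence = 0.02300/0.02914 ≈ 0.789.

0.789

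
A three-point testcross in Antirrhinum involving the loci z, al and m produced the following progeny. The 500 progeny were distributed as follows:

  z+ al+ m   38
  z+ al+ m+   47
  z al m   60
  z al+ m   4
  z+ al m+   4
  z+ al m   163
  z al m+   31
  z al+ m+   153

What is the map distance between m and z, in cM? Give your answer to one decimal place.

The two most frequent reciprocal classes, z al+ m+ and z+ al m, are the parental types, so the F1 was z al+ m+ / z+ al m.
The two rarest classes, z al+ m and z+ al m+, are the double crossovers. Comparing them with the parentals, only the m allele has switched, so m is the middle locus and the order is z – m – al.
Crossovers in the z–m interval produce the single-crossover classes z+ al+ m+ and z al m (47 + 60 = 107) plus the double crossovers (8).
RF(z–m) = (107 + 8) / 500 = 115/500 = 0.2300 → 23.0 cM.

23.0 cM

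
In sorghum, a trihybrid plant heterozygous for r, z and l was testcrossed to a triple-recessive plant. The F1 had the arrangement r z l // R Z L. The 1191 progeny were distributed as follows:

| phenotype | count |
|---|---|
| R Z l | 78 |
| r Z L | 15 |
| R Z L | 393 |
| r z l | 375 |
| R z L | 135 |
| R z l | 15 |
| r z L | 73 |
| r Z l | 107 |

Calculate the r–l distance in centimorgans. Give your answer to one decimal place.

15.2 centimorgans

The two rarest classes, R z l and r Z L, are the double crossovers. Comparing them with the parentals, only the r allele has switched, so r is the middle locus and the order is l – r – z.
Crossovers in the l–r interval produce the single-crossover classes r z L and R Z l (73 + 78 = 151) plus the double crossovers (30).
RF(l–r) = (151 + 30) / 1191 = 181/1191 = 0.1520 → 15.2 centimorgans.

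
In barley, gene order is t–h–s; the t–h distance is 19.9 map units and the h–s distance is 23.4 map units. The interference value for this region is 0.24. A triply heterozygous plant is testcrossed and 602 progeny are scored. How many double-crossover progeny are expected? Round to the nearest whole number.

Map distances give recombination frequencies of 0.199 and 0.234 for the two intervals.
With interference 0.24 (so coincidence = 0.76), expected double-crossover frequency = 0.199 × 0.234 × 0.76 = 0.03539.
Expected number = 0.03539 × 602 = 21.30 ≈ 21.

21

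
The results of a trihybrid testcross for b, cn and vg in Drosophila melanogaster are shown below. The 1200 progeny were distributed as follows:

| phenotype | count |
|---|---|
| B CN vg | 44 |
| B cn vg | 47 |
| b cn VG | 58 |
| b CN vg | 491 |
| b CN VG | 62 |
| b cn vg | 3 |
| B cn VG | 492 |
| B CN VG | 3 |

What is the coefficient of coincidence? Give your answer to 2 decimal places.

0.58

The two most frequent reciprocal classes, b CN vg and B cn VG, are the parental types, so the F1 was b CN vg / B cn VG.
The two rarest classes, b cn vg and B CN VG, are the double crossovers. Comparing them with the parentals, only the cn allele has switched, so cn is the middle locus and the order is vg – cn – b.
vg–cn: (109 + 6)/1200 = 0.0958; cn–b: (102 + 6)/1200 = 0.0900.
Expected DCO frequency = 0.0958 × 0.0900 ≈ 0.00862; observed = 6/1200 ≈ 0.00500.
Coefficient of coincidence = 0.00500/0.00862 ≈ 0.58.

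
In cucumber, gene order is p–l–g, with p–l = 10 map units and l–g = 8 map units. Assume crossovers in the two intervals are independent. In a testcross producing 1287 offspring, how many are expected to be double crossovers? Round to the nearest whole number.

10

Map distances give recombination frequencies of 0.100 and 0.080 for the two intervals.
With no interference, expected double-crossover frequency = 0.100 × 0.080 = 0.00800.
Expected number = 0.00800 × 1287 = 10.30 ≈ 10.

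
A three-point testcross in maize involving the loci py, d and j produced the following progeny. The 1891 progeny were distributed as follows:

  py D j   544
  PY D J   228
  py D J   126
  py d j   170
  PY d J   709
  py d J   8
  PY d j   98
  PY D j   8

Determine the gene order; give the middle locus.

The two most frequent reciprocal classes, PY d J and py D j, are the parental types, so the F1 was PY d J / py D j.
The two rarest classes, py d J and PY D j, are the double crossovers. Comparing them with the parentals, only the py allele has switched, so py is the middle locus and the order is j – py – d.

py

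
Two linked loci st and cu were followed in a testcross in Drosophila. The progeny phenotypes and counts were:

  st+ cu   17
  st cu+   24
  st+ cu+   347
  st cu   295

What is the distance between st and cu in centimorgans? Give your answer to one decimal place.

The two most frequent classes, st+ cu+ (347) and st cu (295), are the parental types, so the F1 was st+ cu+ / st cu.
The recombinant classes are st+ cu and st cu+: 17 + 24 = 41.
Recombination frequency = 41/683 = 0.0600 ≈ 6.0%, i.e. 6.0 centimorgans.

6.0 centimorgans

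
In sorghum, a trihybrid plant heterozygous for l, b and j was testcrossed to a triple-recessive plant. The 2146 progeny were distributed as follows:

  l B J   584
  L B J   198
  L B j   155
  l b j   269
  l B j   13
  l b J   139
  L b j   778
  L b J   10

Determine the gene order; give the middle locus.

The two most frequent reciprocal classes, l B J and L b j, are the parental types, so the F1 was l B J / L b j.
The two rarest classes, l B j and L b J, are the double crossovers. Comparing them with the parentals, only the j allele has switched, so j is the middle locus and the order is b – j – l.

j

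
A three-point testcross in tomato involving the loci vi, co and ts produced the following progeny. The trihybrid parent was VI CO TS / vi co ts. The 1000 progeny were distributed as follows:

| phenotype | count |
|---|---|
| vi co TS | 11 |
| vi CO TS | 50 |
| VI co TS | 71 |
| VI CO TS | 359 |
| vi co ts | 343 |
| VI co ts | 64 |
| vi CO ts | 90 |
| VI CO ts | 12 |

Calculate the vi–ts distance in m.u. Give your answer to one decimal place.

13.7 m.u.

The two rarest classes, VI CO ts and vi co TS, are the double crossovers. Comparing them with the parentals, only the ts allele has switched, so ts is the middle locus and the order is co – ts – vi.
Crossovers in the ts–vi interval produce the single-crossover classes vi CO TS and VI co ts (50 + 64 = 114) plus the double crossovers (23).
RF(ts–vi) = (114 + 23) / 1000 = 137/1000 = 0.1370 → 13.7 m.u.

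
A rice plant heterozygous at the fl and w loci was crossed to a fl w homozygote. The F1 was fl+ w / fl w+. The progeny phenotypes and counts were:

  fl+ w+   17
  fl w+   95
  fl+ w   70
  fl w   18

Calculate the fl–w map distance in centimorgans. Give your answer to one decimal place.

The recombinant classes are fl+ w+ and fl w: 17 + 18 = 35.
Recombination frequency = 35/200 = 0.1750 ≈ 17.5%, i.e. 17.5 centimorgans.

17.5 centimorgans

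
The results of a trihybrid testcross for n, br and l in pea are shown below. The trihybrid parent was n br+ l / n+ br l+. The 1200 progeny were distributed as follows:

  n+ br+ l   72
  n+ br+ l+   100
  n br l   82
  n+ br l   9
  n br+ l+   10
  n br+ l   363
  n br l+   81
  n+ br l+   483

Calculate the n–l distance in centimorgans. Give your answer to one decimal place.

14.3 centimorgans

The two rarest classes, n br+ l+ and n+ br l, are the double crossovers. Comparing them with the parentals, only the l allele has switched, so l is the middle locus and the order is br – l – n.
Crossovers in the l–n interval produce the single-crossover classes n+ br+ l and n br l+ (72 + 81 = 153) plus the double crossovers (19).
RF(l–n) = (153 + 19) / 1200 = 172/1200 = 0.1433 → 14.3 centimorgans.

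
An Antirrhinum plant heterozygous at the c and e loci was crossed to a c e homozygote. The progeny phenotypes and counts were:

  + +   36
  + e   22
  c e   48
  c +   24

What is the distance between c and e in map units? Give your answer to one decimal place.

35.4 map units

The two most frequent classes, + + (36) and c e (48), are the parental types, so the F1 was + + / c e.
The recombinant classes are + e and c +: 22 + 24 = 46.
Recombination frequency = 46/130 = 0.3538 ≈ 35.4%, i.e. 35.4 map units.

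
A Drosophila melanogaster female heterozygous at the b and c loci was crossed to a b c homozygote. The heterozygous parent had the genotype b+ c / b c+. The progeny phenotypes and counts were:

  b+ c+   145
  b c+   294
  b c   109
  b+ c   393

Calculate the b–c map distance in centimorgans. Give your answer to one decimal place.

The recombinant classes are b+ c+ and b c: 145 + 109 = 254.
Recombination frequency = 254/941 = 0.2699 ≈ 27.0%, i.e. 27.0 centimorgans.

27.0 centimorgans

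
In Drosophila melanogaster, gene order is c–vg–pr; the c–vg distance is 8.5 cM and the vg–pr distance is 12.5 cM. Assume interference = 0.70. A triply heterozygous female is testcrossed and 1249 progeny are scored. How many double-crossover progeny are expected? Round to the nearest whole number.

4

Map distances give recombination frequencies of 0.085 and 0.125 for the two intervals.
With interference 0.70 (so coincidence = 0.30), expected double-crossover frequency = 0.085 × 0.125 × 0.30 = 0.00319.
Expected number = 0.00319 × 1249 = 3.98 ≈ 4.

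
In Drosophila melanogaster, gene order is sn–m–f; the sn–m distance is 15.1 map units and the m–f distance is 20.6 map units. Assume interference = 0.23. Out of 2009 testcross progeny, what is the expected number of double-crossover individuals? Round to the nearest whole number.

Map distances give recombination frequencies of 0.151 and 0.206 for the two intervals.
With interference 0.23 (so coincidence = 0.77), expected double-crossover frequency = 0.151 × 0.206 × 0.77 = 0.02395.
Expected number = 0.02395 × 2009 = 48.12 ≈ 48.

48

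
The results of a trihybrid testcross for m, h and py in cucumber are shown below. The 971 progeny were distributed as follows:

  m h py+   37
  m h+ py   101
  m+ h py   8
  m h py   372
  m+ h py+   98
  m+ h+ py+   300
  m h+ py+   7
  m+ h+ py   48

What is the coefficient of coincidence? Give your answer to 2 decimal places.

0.68

The two most frequent reciprocal classes, m h py and m+ h+ py+, are the parental types, so the F1 was m h py / m+ h+ py+.
The two rarest classes, m+ h py and m h+ py+, are the double crossovers. Comparing them with the parentals, only the m allele has switched, so m is the middle locus and the order is py – m – h.
py–m: (85 + 15)/971 = 0.1030; m–h: (199 + 15)/971 = 0.2204.
Expected DCO frequency = 0.1030 × 0.2204 ≈ 0.02270; observed = 15/971 ≈ 0.01545.
Coefficient of coincidence = 0.01545/0.02270 ≈ 0.68.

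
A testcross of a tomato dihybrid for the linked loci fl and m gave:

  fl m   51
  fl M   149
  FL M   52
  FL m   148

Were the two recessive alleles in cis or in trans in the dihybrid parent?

trans

The two most frequent classes are FL m (148) and fl M (149); these are the parental (non-recombinant) types.
So the F1 carried FL m on one chromosome and fl M on the other — the recessive alleles are on opposite chromosomes (trans / repulsion).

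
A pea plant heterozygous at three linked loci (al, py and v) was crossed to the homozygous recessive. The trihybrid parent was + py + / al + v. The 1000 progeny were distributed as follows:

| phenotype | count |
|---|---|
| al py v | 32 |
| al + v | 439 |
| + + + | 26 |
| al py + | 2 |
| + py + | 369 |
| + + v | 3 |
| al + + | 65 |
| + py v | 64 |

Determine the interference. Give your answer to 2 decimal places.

0.41

The two rarest classes, al py + and + + v, are the double crossovers. Comparing them with the parentals, only the al allele has switched, so al is the middle locus and the order is py – al – v.
py–al: (58 + 5)/1000 = 0.0630; al–v: (129 + 5)/1000 = 0.1340.
Expected DCO frequency = 0.0630 × 0.1340 ≈ 0.00844; observed = 5/1000 ≈ 0.00500.
Coefficient of coincidence = 0.00500/0.00844 ≈ 0.59; interference = 1 − 0.59 = 0.41.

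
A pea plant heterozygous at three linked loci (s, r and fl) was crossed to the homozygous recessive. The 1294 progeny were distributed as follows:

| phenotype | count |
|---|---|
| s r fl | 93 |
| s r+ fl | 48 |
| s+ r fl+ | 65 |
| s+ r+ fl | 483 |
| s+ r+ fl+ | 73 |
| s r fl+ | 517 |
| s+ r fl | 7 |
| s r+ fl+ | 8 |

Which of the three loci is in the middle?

r

The two most frequent reciprocal classes, s+ r+ fl and s r fl+, are the parental types, so the F1 was s+ r+ fl / s r fl+.
The two rarest classes, s+ r fl and s r+ fl+, are the double crossovers. Comparing them with the parentals, only the r allele has switched, so r is the middle locus and the order is fl – r – s.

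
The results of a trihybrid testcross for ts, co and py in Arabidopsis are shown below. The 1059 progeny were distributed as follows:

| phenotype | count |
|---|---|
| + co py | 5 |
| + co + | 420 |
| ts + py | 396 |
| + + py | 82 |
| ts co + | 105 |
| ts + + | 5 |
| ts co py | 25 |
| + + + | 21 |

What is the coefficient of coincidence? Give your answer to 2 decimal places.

The two most frequent reciprocal classes, ts + py and + co +, are the parental types, so the F1 was ts + py / + co +.
The two rarest classes, ts + + and + co py, are the double crossovers. Comparing them with the parentals, only the py allele has switched, so py is the middle locus and the order is co – py – ts.
co–py: (46 + 10)/1059 = 0.0529; py–ts: (187 + 10)/1059 = 0.1860.
Expected DCO frequency = 0.0529 × 0.1860 ≈ 0.00984; observed = 10/1059 ≈ 0.00944.
Coefficient of coincidence = 0.00944/0.00984 ≈ 0.96.

0.96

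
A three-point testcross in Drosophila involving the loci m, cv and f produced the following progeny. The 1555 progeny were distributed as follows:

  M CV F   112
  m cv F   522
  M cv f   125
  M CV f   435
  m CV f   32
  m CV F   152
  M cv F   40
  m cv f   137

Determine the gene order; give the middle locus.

The two most frequent reciprocal classes, M CV f and m cv F, are the parental types, so the F1 was M CV f / m cv F.
The two rarest classes, m CV f and M cv F, are the double crossovers. Comparing them with the parentals, only the m allele has switched, so m is the middle locus and the order is f – m – cv.

m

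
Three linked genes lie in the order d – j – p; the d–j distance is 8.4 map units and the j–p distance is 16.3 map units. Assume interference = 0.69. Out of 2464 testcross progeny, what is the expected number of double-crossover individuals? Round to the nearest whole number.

Map distances give recombination frequencies of 0.084 and 0.163 for the two intervals.
With interference 0.69 (so coincidence = 0.31), expected double-crossover frequency = 0.084 × 0.163 × 0.31 = 0.00424.
Expected number = 0.00424 × 2464 = 10.46 ≈ 10.

10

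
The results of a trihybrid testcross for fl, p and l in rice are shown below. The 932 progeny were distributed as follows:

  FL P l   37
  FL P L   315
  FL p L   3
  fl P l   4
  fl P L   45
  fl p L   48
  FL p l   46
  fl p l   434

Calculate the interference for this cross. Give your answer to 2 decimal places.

0.28

The two most frequent reciprocal classes, FL P L and fl p l, are the parental types, so the F1 was FL P L / fl p l.
The two rarest classes, FL p L and fl P l, are the double crossovers. Comparing them with the parentals, only the p allele has switched, so p is the middle locus and the order is l – p – fl.
l–p: (85 + 7)/932 = 0.0987; p–fl: (91 + 7)/932 = 0.1052.
Expected DCO frequency = 0.0987 × 0.1052 ≈ 0.01038; observed = 7/932 ≈ 0.00751.
Coefficient of coincidence = 0.00751/0.01038 ≈ 0.72; interference = 1 − 0.72 = 0.28.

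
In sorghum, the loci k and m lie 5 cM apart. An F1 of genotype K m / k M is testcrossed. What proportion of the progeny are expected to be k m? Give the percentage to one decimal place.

A map distance of 5 cM corresponds to a recombination frequency of 0.050.
The F1 is K m / k M, so k m is a recombinant gamete class with expected frequency r/2 = 0.050/2 = 0.0250.
That is 0.0250 = 2.5% of the progeny.

2.5%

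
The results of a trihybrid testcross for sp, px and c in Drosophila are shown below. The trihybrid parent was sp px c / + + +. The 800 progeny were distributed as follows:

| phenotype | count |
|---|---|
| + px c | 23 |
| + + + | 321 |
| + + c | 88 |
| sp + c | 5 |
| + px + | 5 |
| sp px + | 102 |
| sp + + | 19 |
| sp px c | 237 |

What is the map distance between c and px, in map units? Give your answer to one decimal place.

The two rarest classes, sp + c and + px +, are the double crossovers. Comparing them with the parentals, only the px allele has switched, so px is the middle locus and the order is c – px – sp.
Crossovers in the c–px interval produce the single-crossover classes sp px + and + + c (102 + 88 = 190) plus the double crossovers (10).
RF(c–px) = (190 + 10) / 800 = 200/800 = 0.2500 → 25.0 map units.

25.0 map units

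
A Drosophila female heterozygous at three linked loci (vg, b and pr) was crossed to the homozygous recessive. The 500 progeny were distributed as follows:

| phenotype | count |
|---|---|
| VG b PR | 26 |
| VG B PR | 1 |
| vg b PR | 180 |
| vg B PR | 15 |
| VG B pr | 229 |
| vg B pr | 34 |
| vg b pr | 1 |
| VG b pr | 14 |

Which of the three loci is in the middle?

pr

The two most frequent reciprocal classes, vg b PR and VG B pr, are the parental types, so the F1 was vg b PR / VG B pr.
The two rarest classes, vg b pr and VG B PR, are the double crossovers. Comparing them with the parentals, only the pr allele has switched, so pr is the middle locus and the order is vg – pr – b.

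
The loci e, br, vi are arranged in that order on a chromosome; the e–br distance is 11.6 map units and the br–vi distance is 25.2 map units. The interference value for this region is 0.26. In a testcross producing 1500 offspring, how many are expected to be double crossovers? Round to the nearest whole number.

32

Map distances give recombination frequencies of 0.116 and 0.252 for the two intervals.
With interference 0.26 (so coincidence = 0.74), expected double-crossover frequency = 0.116 × 0.252 × 0.74 = 0.02163.
Expected number = 0.02163 × 1500 = 32.45 ≈ 32.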